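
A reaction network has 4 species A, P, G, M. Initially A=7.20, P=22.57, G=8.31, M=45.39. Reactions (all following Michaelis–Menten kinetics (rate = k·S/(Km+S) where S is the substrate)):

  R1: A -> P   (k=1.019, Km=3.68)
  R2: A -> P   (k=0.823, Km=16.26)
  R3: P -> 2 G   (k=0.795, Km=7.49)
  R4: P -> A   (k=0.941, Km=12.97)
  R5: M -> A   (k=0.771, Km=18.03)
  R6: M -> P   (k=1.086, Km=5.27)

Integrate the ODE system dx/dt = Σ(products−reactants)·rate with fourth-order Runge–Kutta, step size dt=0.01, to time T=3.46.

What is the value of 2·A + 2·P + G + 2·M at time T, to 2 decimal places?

Check how each reaction changes W = 2·A + 2·P + G + 2·M (weight of products minus weight of reactants):
R1: A -> P: (2·1) − (2·1) = 2 − 2 = 0
R2: A -> P: (2·1) − (2·1) = 2 − 2 = 0
R3: P -> 2 G: (1·2) − (2·1) = 2 − 2 = 0
R4: P -> A: (2·1) − (2·1) = 2 − 2 = 0
R5: M -> A: (2·1) − (2·1) = 2 − 2 = 0
R6: M -> P: (2·1) − (2·1) = 2 − 2 = 0
Every reaction leaves W unchanged, so W is conserved and no simulation is needed: W(T) = W(0) = 2·7.20 + 2·22.57 + 8.31 + 2·45.39 = 158.63

Value at T = 158.63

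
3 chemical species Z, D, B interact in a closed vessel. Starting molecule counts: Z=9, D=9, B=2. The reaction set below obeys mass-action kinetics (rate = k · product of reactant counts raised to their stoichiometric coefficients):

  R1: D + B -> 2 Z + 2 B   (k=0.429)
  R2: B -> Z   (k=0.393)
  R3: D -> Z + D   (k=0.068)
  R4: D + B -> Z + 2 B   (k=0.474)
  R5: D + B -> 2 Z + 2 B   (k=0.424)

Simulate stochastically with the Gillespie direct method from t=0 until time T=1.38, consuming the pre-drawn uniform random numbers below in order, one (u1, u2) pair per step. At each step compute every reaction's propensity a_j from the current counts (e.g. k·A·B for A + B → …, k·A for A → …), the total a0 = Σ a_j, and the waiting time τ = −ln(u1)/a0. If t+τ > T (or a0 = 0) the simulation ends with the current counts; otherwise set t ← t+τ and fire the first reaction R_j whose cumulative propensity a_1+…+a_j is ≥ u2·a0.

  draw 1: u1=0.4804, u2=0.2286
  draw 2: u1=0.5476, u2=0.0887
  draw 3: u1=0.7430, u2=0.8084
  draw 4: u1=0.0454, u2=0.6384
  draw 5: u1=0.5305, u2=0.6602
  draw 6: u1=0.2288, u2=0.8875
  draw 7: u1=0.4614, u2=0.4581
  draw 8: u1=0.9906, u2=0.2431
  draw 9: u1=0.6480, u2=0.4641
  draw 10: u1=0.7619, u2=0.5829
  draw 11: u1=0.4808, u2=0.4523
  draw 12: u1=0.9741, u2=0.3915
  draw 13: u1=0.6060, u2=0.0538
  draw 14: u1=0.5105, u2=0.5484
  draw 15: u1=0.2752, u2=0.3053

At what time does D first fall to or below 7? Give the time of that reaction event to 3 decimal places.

t=0.000: Z=9 D=9 B=2
Draw 1: a1=7.722, a2=0.786, a3=0.612, a4=8.532, a5=7.632, a0=25.284; τ=−ln(0.4804)/25.284=0.029 → t=0.029; u2·a0=0.2286·25.284=5.780 ≤ a1=7.722 → R1 fires; Z=11 D=8 B=3
Draw 2: a1=10.296, a2=1.179, a3=0.544, a4=11.376, a5=10.176, a0=33.571; τ=−ln(0.5476)/33.571=0.018 → t=0.047; u2·a0=0.0887·33.571=2.978 ≤ a1=10.296 → R1 fires; Z=13 D=7 B=4
Draw 3: a1=12.012, a2=1.572, a3=0.476, a4=13.272, a5=11.872, a0=39.204; τ=−ln(0.7430)/39.204=0.008 → t=0.055; u2·a0=0.8084·39.204=31.693; a1+…+a4=27.332 < 31.693 ≤ a1+…+a5=39.204 → R5 fires; Z=15 D=6 B=5
Draw 4: a1=12.870, a2=1.965, a3=0.408, a4=14.220, a5=12.720, a0=42.183; τ=−ln(0.0454)/42.183=0.073 → t=0.128; u2·a0=0.6384·42.183=26.930; a1+…+a3=15.243 < 26.930 ≤ a1+…+a4=29.463 → R4 fires; Z=16 D=5 B=6
Draw 5: a1=12.870, a2=2.358, a3=0.340, a4=14.220, a5=12.720, a0=42.508; τ=−ln(0.5305)/42.508=0.015 → t=0.143; u2·a0=0.6602·42.508=28.064; a1+…+a3=15.568 < 28.064 ≤ a1+…+a4=29.788 → R4 fires; Z=17 D=4 B=7
Draw 6: a1=12.012, a2=2.751, a3=0.272, a4=13.272, a5=11.872, a0=40.179; τ=−ln(0.2288)/40.179=0.037 → t=0.179; u2·a0=0.8875·40.179=35.659; a1+…+a4=28.307 < 35.659 ≤ a1+…+a5=40.179 → R5 fires; Z=19 D=3 B=8
Draw 7: a1=10.296, a2=3.144, a3=0.204, a4=11.376, a5=10.176, a0=35.196; τ=−ln(0.4614)/35.196=0.022 → t=0.201; u2·a0=0.4581·35.196=16.123; a1+…+a3=13.644 < 16.123 ≤ a1+…+a4=25.020 → R4 fires; Z=20 D=2 B=9
Draw 8: a1=7.722, a2=3.537, a3=0.136, a4=8.532, a5=7.632, a0=27.559; τ=−ln(0.9906)/27.559=0.000 → t=0.202; u2·a0=0.2431·27.559=6.700 ≤ a1=7.722 → R1 fires; Z=22 D=1 B=10
Draw 9: a1=4.290, a2=3.930, a3=0.068, a4=4.740, a5=4.240, a0=17.268; τ=−ln(0.6480)/17.268=0.025 → t=0.227; u2·a0=0.4641·17.268=8.014; a1=4.290 < 8.014 ≤ a1+a2=8.220 → R2 fires; Z=23 D=1 B=9
Draw 10: a1=3.861, a2=3.537, a3=0.068, a4=4.266, a5=3.816, a0=15.548; τ=−ln(0.7619)/15.548=0.017 → t=0.244; u2·a0=0.5829·15.548=9.063; a1+…+a3=7.466 < 9.063 ≤ a1+…+a4=11.732 → R4 fires; Z=24 D=0 B=10
Draw 11: a1=0.000, a2=3.930, a3=0.000, a4=0.000, a5=0.000, a0=3.930; τ=−ln(0.4808)/3.930=0.186 → t=0.431; u2·a0=0.4523·3.930=1.778; a1=0.000 < 1.778 ≤ a1+a2=3.930 → R2 fires; Z=25 D=0 B=9
Draw 12: a1=0.000, a2=3.537, a3=0.000, a4=0.000, a5=0.000, a0=3.537; τ=−ln(0.9741)/3.537=0.007 → t=0.438; u2·a0=0.3915·3.537=1.385; a1=0.000 < 1.385 ≤ a1+a2=3.537 → R2 fires; Z=26 D=0 B=8
Draw 13: a1=0.000, a2=3.144, a3=0.000, a4=0.000, a5=0.000, a0=3.144; τ=−ln(0.6060)/3.144=0.159 → t=0.597; u2·a0=0.0538·3.144=0.169; a1=0.000 < 0.169 ≤ a1+a2=3.144 → R2 fires; Z=27 D=0 B=7
Draw 14: a1=0.000, a2=2.751, a3=0.000, a4=0.000, a5=0.000, a0=2.751; τ=−ln(0.5105)/2.751=0.244 → t=0.842; u2·a0=0.5484·2.751=1.509; a1=0.000 < 1.509 ≤ a1+a2=2.751 → R2 fires; Z=28 D=0 B=6
Draw 15: a1=0.000, a2=2.358, a3=0.000, a4=0.000, a5=0.000, a0=2.358; τ=−ln(0.2752)/2.358=0.547 → t=1.389 > T=1.38: stop.
D first becomes ≤ 7 when it reaches 7 at the event at t=0.047.

Threshold first reached at t = 0.047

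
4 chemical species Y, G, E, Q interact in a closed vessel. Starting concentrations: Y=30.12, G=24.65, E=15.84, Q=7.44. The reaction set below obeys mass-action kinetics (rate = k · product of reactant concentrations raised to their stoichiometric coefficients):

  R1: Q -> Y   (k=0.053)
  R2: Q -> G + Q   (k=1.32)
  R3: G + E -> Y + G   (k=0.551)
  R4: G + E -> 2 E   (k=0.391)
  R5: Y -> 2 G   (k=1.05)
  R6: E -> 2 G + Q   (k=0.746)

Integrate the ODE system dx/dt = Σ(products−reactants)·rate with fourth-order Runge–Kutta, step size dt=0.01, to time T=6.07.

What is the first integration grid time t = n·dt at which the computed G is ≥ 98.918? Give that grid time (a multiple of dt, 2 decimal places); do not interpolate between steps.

Threshold first reached at t = 0.99

RK4 with dt=0.01: 607 steps to T=6.07. Trajectory (selected grid times):
t=0.00: Y=30.12 G=24.65 E=15.84 Q=7.44
t=0.67: Y=43.56 G=70.76 E=0.12 Q=9.35
t=0.98: Y=31.89 G=98.71 E=0.00 Q=9.21
t=0.99: Y=31.56 G=99.50 E=0.00 Q=9.20
t=1.35: Y=21.78 G=123.76 E=0.00 Q=9.03
t=2.02: Y=11.00 G=153.79 E=0.00 Q=8.72
t=2.70: Y=5.61 G=172.87 E=0.00 Q=8.41
t=3.37: Y=2.98 G=186.01 E=0.00 Q=8.11
t=4.05: Y=1.67 G=196.38 E=0.00 Q=7.83
t=4.72: Y=1.02 G=205.01 E=0.00 Q=7.55
t=5.40: Y=0.69 G=212.87 E=0.00 Q=7.29
t=6.07: Y=0.52 G=220.04 E=0.00 Q=7.03
G(0.98)=98.711 < 98.918 but G(0.99)=99.499 ≥ 98.918, so the first grid time is t=0.99.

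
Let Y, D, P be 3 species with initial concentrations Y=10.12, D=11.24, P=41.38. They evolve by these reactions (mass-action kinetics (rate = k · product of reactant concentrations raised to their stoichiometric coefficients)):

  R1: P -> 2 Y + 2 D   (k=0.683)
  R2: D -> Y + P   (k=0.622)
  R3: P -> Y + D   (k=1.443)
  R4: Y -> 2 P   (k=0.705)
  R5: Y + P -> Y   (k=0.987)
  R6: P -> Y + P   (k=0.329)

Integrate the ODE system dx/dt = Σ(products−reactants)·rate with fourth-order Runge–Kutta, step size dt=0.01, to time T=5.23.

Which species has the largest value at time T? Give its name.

RK4 with dt=0.01: 523 steps to T=5.23. Trajectory (selected grid times):
t=0.00: Y=10.12 D=11.24 P=41.38
t=0.58: Y=19.45 D=15.24 P=1.74
t=1.16: Y=19.59 D=12.94 P=1.67
t=1.74: Y=19.02 D=11.27 P=1.62
t=2.32: Y=18.17 D=10.05 P=1.59
t=2.91: Y=17.24 D=9.15 P=1.57
t=3.49: Y=16.39 D=8.51 P=1.55
t=4.07: Y=15.64 D=8.05 P=1.54
t=4.65: Y=15.02 D=7.72 P=1.53
t=5.23: Y=14.51 D=7.47 P=1.53
At T=5.23: Y=14.51 D=7.47 P=1.53; the largest is Y.

Dominant species at T: Y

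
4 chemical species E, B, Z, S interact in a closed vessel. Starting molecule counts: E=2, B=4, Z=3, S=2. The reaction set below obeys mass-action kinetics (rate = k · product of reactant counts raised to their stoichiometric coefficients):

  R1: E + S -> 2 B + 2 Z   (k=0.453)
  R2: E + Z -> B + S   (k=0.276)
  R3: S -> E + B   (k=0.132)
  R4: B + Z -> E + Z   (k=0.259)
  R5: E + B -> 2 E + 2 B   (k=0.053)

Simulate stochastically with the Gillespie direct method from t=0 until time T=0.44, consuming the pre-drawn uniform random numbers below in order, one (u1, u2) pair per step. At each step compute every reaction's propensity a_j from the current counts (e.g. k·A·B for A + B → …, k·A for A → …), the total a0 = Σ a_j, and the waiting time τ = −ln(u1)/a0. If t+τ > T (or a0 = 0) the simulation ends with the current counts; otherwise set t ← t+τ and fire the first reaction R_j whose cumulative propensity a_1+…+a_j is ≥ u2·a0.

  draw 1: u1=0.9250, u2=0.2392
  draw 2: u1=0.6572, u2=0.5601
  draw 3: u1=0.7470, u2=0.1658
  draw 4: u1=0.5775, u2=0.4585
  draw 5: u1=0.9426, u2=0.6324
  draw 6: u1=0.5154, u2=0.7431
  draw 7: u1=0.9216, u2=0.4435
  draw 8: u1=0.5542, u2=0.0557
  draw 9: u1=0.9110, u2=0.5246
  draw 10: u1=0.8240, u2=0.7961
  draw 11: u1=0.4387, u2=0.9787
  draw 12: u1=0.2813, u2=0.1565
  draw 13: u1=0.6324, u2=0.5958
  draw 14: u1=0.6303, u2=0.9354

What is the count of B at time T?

t=0.000: E=2 B=4 Z=3 S=2
Draw 1: a1=1.812, a2=1.656, a3=0.264, a4=3.108, a5=0.424, a0=7.264; τ=−ln(0.9250)/7.264=0.011 → t=0.011; u2·a0=0.2392·7.264=1.738 ≤ a1=1.812 → R1 fires; E=1 B=6 Z=5 S=1
Draw 2: a1=0.453, a2=1.380, a3=0.132, a4=7.770, a5=0.318, a0=10.053; τ=−ln(0.6572)/10.053=0.042 → t=0.052; u2·a0=0.5601·10.053=5.631; a1+…+a3=1.965 < 5.631 ≤ a1+…+a4=9.735 → R4 fires; E=2 B=5 Z=5 S=1
Draw 3: a1=0.906, a2=2.760, a3=0.132, a4=6.475, a5=0.530, a0=10.803; τ=−ln(0.7470)/10.803=0.027 → t=0.079; u2·a0=0.1658·10.803=1.791; a1=0.906 < 1.791 ≤ a1+a2=3.666 → R2 fires; E=1 B=6 Z=4 S=2
Draw 4: a1=0.906, a2=1.104, a3=0.264, a4=6.216, a5=0.318, a0=8.808; τ=−ln(0.5775)/8.808=0.062 → t=0.142; u2·a0=0.4585·8.808=4.038; a1+…+a3=2.274 < 4.038 ≤ a1+…+a4=8.490 → R4 fires; E=2 B=5 Z=4 S=2
Draw 5: a1=1.812, a2=2.208, a3=0.264, a4=5.180, a5=0.530, a0=9.994; τ=−ln(0.9426)/9.994=0.006 → t=0.148; u2·a0=0.6324·9.994=6.320; a1+…+a3=4.284 < 6.320 ≤ a1+…+a4=9.464 → R4 fires; E=3 B=4 Z=4 S=2
Draw 6: a1=2.718, a2=3.312, a3=0.264, a4=4.144, a5=0.636, a0=11.074; τ=−ln(0.5154)/11.074=0.060 → t=0.208; u2·a0=0.7431·11.074=8.229; a1+…+a3=6.294 < 8.229 ≤ a1+…+a4=10.438 → R4 fires; E=4 B=3 Z=4 S=2
Draw 7: a1=3.624, a2=4.416, a3=0.264, a4=3.108, a5=0.636, a0=12.048; τ=−ln(0.9216)/12.048=0.007 → t=0.214; u2·a0=0.4435·12.048=5.343; a1=3.624 < 5.343 ≤ a1+a2=8.040 → R2 fires; E=3 B=4 Z=3 S=3
Draw 8: a1=4.077, a2=2.484, a3=0.396, a4=3.108, a5=0.636, a0=10.701; τ=−ln(0.5542)/10.701=0.055 → t=0.270; u2·a0=0.0557·10.701=0.596 ≤ a1=4.077 → R1 fires; E=2 B=6 Z=5 S=2
Draw 9: a1=1.812, a2=2.760, a3=0.264, a4=7.770, a5=0.636, a0=13.242; τ=−ln(0.9110)/13.242=0.007 → t=0.277; u2·a0=0.5246·13.242=6.947; a1+…+a3=4.836 < 6.947 ≤ a1+…+a4=12.606 → R4 fires; E=3 B=5 Z=5 S=2
Draw 10: a1=2.718, a2=4.140, a3=0.264, a4=6.475, a5=0.795, a0=14.392; τ=−ln(0.8240)/14.392=0.013 → t=0.290; u2·a0=0.7961·14.392=11.457; a1+…+a3=7.122 < 11.457 ≤ a1+…+a4=13.597 → R4 fires; E=4 B=4 Z=5 S=2
Draw 11: a1=3.624, a2=5.520, a3=0.264, a4=5.180, a5=0.848, a0=15.436; τ=−ln(0.4387)/15.436=0.053 → t=0.343; u2·a0=0.9787·15.436=15.107; a1+…+a4=14.588 < 15.107 ≤ a1+…+a5=15.436 → R5 fires; E=5 B=5 Z=5 S=2
Draw 12: a1=4.530, a2=6.900, a3=0.264, a4=6.475, a5=1.325, a0=19.494; τ=−ln(0.2813)/19.494=0.065 → t=0.408; u2·a0=0.1565·19.494=3.051 ≤ a1=4.530 → R1 fires; E=4 B=7 Z=7 S=1
Draw 13: a1=1.812, a2=7.728, a3=0.132, a4=12.691, a5=1.484, a0=23.847; τ=−ln(0.6324)/23.847=0.019 → t=0.428; u2·a0=0.5958·23.847=14.208; a1+…+a3=9.672 < 14.208 ≤ a1+…+a4=22.363 → R4 fires; E=5 B=6 Z=7 S=1
Draw 14: a1=2.265, a2=9.660, a3=0.132, a4=10.878, a5=1.590, a0=24.525; τ=−ln(0.6303)/24.525=0.019 → t=0.446 > T=0.44: stop.
Read off B at T=0.44: 6

B at T = 6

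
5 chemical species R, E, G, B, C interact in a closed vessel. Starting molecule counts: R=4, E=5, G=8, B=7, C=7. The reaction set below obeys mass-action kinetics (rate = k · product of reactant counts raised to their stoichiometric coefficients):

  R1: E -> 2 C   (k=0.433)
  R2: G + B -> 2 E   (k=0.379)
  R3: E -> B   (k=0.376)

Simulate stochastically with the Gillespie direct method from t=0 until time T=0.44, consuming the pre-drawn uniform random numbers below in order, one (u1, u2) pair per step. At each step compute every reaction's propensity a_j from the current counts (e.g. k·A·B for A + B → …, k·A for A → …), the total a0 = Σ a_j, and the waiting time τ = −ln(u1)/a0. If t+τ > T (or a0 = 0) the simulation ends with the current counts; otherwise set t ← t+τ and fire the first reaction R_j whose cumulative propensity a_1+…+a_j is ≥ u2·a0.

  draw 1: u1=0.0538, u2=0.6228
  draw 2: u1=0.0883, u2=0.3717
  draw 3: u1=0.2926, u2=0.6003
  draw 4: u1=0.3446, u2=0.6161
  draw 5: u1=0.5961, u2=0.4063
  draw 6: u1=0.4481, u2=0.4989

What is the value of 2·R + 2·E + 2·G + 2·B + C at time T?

Value at T = 55

Check how each reaction changes W = 2·R + 2·E + 2·G + 2·B + C (weight of products minus weight of reactants):
R1: E -> 2 C: (1·2) − (2·1) = 2 − 2 = 0
R2: G + B -> 2 E: (2·2) − (2·1 + 2·1) = 4 − 4 = 0
R3: E -> B: (2·1) − (2·1) = 2 − 2 = 0
Every reaction leaves W unchanged, so W is conserved and no simulation is needed: W(T) = W(0) = 2·4 + 2·5 + 2·8 + 2·7 + 7 = 55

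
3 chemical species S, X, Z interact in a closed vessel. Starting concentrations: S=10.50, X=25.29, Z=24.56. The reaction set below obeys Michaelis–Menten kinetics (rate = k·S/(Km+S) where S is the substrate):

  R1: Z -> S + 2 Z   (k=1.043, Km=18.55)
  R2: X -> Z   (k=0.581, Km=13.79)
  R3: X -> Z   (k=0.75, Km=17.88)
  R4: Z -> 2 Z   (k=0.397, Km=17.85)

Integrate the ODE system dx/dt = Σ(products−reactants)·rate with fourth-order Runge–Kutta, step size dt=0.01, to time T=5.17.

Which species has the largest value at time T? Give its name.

RK4 with dt=0.01: 517 steps to T=5.17. Trajectory (selected grid times):
t=0.00: S=10.50 X=25.29 Z=24.56
t=0.57: S=10.84 X=24.83 Z=25.50
t=1.15: S=11.19 X=24.36 Z=26.45
t=1.72: S=11.55 X=23.90 Z=27.40
t=2.30: S=11.91 X=23.44 Z=28.36
t=2.87: S=12.27 X=22.99 Z=29.31
t=3.45: S=12.64 X=22.54 Z=30.28
t=4.02: S=13.02 X=22.10 Z=31.24
t=4.60: S=13.40 X=21.65 Z=32.21
t=5.17: S=13.78 X=21.22 Z=33.18
At T=5.17: S=13.78 X=21.22 Z=33.18; the largest is Z.

Dominant species at T: Z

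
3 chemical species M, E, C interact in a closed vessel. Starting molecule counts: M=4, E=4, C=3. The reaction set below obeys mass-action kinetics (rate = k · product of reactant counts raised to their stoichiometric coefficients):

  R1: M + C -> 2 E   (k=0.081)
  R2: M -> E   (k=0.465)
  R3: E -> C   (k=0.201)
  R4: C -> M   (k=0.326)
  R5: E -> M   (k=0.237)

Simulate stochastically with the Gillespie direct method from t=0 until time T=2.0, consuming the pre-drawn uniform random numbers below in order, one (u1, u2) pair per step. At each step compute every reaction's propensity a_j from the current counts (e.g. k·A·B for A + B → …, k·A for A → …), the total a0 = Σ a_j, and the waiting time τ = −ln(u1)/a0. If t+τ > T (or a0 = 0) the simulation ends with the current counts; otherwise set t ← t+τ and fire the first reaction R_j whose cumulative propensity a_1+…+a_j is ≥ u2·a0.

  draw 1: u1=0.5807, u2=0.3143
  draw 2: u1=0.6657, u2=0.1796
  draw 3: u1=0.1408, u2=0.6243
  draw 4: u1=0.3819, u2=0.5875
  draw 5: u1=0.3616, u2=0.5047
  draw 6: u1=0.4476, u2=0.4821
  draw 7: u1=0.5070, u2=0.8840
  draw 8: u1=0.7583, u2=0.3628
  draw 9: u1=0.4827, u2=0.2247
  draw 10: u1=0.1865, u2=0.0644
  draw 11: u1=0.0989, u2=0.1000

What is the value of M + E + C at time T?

Value at T = 11

Check how each reaction changes W = M + E + C (weight of products minus weight of reactants):
R1: M + C -> 2 E: (1·2) − (1·1 + 1·1) = 2 − 2 = 0
R2: M -> E: (1·1) − (1·1) = 1 − 1 = 0
R3: E -> C: (1·1) − (1·1) = 1 − 1 = 0
R4: C -> M: (1·1) − (1·1) = 1 − 1 = 0
R5: E -> M: (1·1) − (1·1) = 1 − 1 = 0
Every reaction leaves W unchanged, so W is conserved and no simulation is needed: W(T) = W(0) = 4 + 4 + 3 = 11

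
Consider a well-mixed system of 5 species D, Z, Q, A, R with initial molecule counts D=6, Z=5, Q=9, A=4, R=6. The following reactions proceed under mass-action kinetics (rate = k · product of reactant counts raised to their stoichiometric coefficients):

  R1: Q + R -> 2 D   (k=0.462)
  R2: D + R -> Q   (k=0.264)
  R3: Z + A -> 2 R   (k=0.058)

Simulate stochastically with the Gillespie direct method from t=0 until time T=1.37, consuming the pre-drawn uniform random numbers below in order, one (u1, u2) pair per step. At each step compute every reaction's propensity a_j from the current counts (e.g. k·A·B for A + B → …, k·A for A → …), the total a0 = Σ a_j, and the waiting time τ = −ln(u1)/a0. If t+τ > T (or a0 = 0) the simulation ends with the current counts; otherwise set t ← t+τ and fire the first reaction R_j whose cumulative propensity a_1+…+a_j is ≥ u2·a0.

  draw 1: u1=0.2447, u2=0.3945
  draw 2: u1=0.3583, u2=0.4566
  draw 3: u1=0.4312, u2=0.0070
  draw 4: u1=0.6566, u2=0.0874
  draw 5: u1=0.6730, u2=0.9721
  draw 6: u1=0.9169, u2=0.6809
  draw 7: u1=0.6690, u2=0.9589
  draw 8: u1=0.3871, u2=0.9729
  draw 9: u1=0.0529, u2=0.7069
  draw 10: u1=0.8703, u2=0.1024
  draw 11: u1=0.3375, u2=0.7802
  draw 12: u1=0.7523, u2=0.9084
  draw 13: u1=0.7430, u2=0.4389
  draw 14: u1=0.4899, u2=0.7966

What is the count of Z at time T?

t=0.000: D=6 Z=5 Q=9 A=4 R=6
Draw 1: a1=24.948, a2=9.504, a3=1.160, a0=35.612; τ=−ln(0.2447)/35.612=0.040 → t=0.040; u2·a0=0.3945·35.612=14.049 ≤ a1=24.948 → R1 fires; D=8 Z=5 Q=8 A=4 R=5
Draw 2: a1=18.480, a2=10.560, a3=1.160, a0=30.200; τ=−ln(0.3583)/30.200=0.034 → t=0.074; u2·a0=0.4566·30.200=13.789 ≤ a1=18.480 → R1 fires; D=10 Z=5 Q=7 A=4 R=4
Draw 3: a1=12.936, a2=10.560, a3=1.160, a0=24.656; τ=−ln(0.4312)/24.656=0.034 → t=0.108; u2·a0=0.0070·24.656=0.173 ≤ a1=12.936 → R1 fires; D=12 Z=5 Q=6 A=4 R=3
Draw 4: a1=8.316, a2=9.504, a3=1.160, a0=18.980; τ=−ln(0.6566)/18.980=0.022 → t=0.130; u2·a0=0.0874·18.980=1.659 ≤ a1=8.316 → R1 fires; D=14 Z=5 Q=5 A=4 R=2
Draw 5: a1=4.620, a2=7.392, a3=1.160, a0=13.172; τ=−ln(0.6730)/13.172=0.030 → t=0.160; u2·a0=0.9721·13.172=12.805; a1+a2=12.012 < 12.805 ≤ a1+…+a3=13.172 → R3 fires; D=14 Z=4 Q=5 A=3 R=4
Draw 6: a1=9.240, a2=14.784, a3=0.696, a0=24.720; τ=−ln(0.9169)/24.720=0.004 → t=0.163; u2·a0=0.6809·24.720=16.832; a1=9.240 < 16.832 ≤ a1+a2=24.024 → R2 fires; D=13 Z=4 Q=6 A=3 R=3
Draw 7: a1=8.316, a2=10.296, a3=0.696, a0=19.308; τ=−ln(0.6690)/19.308=0.021 → t=0.184; u2·a0=0.9589·19.308=18.514; a1=8.316 < 18.514 ≤ a1+a2=18.612 → R2 fires; D=12 Z=4 Q=7 A=3 R=2
Draw 8: a1=6.468, a2=6.336, a3=0.696, a0=13.500; τ=−ln(0.3871)/13.500=0.070 → t=0.254; u2·a0=0.9729·13.500=13.134; a1+a2=12.804 < 13.134 ≤ a1+…+a3=13.500 → R3 fires; D=12 Z=3 Q=7 A=2 R=4
Draw 9: a1=12.936, a2=12.672, a3=0.348, a0=25.956; τ=−ln(0.0529)/25.956=0.113 → t=0.368; u2·a0=0.7069·25.956=18.348; a1=12.936 < 18.348 ≤ a1+a2=25.608 → R2 fires; D=11 Z=3 Q=8 A=2 R=3
Draw 10: a1=11.088, a2=8.712, a3=0.348, a0=20.148; τ=−ln(0.8703)/20.148=0.007 → t=0.375; u2·a0=0.1024·20.148=2.063 ≤ a1=11.088 → R1 fires; D=13 Z=3 Q=7 A=2 R=2
Draw 11: a1=6.468, a2=6.864, a3=0.348, a0=13.680; τ=−ln(0.3375)/13.680=0.079 → t=0.454; u2·a0=0.7802·13.680=10.673; a1=6.468 < 10.673 ≤ a1+a2=13.332 → R2 fires; D=12 Z=3 Q=8 A=2 R=1
Draw 12: a1=3.696, a2=3.168, a3=0.348, a0=7.212; τ=−ln(0.7523)/7.212=0.039 → t=0.493; u2·a0=0.9084·7.212=6.551; a1=3.696 < 6.551 ≤ a1+a2=6.864 → R2 fires; D=11 Z=3 Q=9 A=2 R=0
Draw 13: a1=0.000, a2=0.000, a3=0.348, a0=0.348; τ=−ln(0.7430)/0.348=0.854 → t=1.347; u2·a0=0.4389·0.348=0.153; a1+a2=0.000 < 0.153 ≤ a1+…+a3=0.348 → R3 fires; D=11 Z=2 Q=9 A=1 R=2
Draw 14: a1=8.316, a2=5.808, a3=0.116, a0=14.240; τ=−ln(0.4899)/14.240=0.050 → t=1.397 > T=1.37: stop.
Read off Z at T=1.37: 2

Z at T = 2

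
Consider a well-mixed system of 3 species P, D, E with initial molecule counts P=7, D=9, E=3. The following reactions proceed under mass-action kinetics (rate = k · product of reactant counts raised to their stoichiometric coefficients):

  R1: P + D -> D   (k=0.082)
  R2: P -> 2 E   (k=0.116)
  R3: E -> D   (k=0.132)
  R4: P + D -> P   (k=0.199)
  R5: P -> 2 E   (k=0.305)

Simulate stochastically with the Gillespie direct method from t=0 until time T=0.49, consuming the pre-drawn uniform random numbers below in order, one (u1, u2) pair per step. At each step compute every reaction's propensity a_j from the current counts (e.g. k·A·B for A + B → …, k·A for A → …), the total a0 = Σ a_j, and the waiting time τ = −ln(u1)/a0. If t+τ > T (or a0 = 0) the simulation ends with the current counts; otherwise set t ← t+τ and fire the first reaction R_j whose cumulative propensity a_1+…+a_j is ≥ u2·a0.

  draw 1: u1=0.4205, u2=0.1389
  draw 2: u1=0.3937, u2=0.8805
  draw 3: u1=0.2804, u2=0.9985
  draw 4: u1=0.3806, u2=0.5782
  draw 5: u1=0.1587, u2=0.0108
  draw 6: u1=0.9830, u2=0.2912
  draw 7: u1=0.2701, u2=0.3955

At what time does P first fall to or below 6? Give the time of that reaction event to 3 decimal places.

Threshold first reached at t = 0.041

t=0.000: P=7 D=9 E=3
Draw 1: a1=5.166, a2=0.812, a3=0.396, a4=12.537, a5=2.135, a0=21.046; τ=−ln(0.4205)/21.046=0.041 → t=0.041; u2·a0=0.1389·21.046=2.923 ≤ a1=5.166 → R1 fires; P=6 D=9 E=3
Draw 2: a1=4.428, a2=0.696, a3=0.396, a4=10.746, a5=1.830, a0=18.096; τ=−ln(0.3937)/18.096=0.052 → t=0.093; u2·a0=0.8805·18.096=15.934; a1+…+a3=5.520 < 15.934 ≤ a1+…+a4=16.266 → R4 fires; P=6 D=8 E=3
Draw 3: a1=3.936, a2=0.696, a3=0.396, a4=9.552, a5=1.830, a0=16.410; τ=−ln(0.2804)/16.410=0.077 → t=0.170; u2·a0=0.9985·16.410=16.385; a1+…+a4=14.580 < 16.385 ≤ a1+…+a5=16.410 → R5 fires; P=5 D=8 E=5
Draw 4: a1=3.280, a2=0.580, a3=0.660, a4=7.960, a5=1.525, a0=14.005; τ=−ln(0.3806)/14.005=0.069 → t=0.239; u2·a0=0.5782·14.005=8.098; a1+…+a3=4.520 < 8.098 ≤ a1+…+a4=12.480 → R4 fires; P=5 D=7 E=5
Draw 5: a1=2.870, a2=0.580, a3=0.660, a4=6.965, a5=1.525, a0=12.600; τ=−ln(0.1587)/12.600=0.146 → t=0.385; u2·a0=0.0108·12.600=0.136 ≤ a1=2.870 → R1 fires; P=4 D=7 E=5
Draw 6: a1=2.296, a2=0.464, a3=0.660, a4=5.572, a5=1.220, a0=10.212; τ=−ln(0.9830)/10.212=0.002 → t=0.387; u2·a0=0.2912·10.212=2.974; a1+a2=2.760 < 2.974 ≤ a1+…+a3=3.420 → R3 fires; P=4 D=8 E=4
Draw 7: a1=2.624, a2=0.464, a3=0.528, a4=6.368, a5=1.220, a0=11.204; τ=−ln(0.2701)/11.204=0.117 → t=0.504 > T=0.49: stop.
P first becomes ≤ 6 when it reaches 6 at the event at t=0.041.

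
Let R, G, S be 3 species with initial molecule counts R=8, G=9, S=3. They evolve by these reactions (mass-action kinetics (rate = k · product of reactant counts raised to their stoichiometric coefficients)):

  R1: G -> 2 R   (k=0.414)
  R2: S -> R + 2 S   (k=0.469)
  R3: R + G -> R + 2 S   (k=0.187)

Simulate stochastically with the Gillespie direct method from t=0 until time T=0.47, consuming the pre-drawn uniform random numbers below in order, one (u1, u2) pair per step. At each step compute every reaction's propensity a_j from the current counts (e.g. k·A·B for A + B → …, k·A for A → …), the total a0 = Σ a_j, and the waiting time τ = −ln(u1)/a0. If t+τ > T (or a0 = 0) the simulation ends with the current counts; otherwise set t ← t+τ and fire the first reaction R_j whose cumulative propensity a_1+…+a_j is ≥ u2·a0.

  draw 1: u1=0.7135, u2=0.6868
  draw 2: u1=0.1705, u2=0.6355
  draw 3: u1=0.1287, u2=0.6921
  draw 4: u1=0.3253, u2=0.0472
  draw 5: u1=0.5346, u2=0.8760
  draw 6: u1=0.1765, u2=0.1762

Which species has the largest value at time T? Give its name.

t=0.000: R=8 G=9 S=3
Draw 1: a1=3.726, a2=1.407, a3=13.464, a0=18.597; τ=−ln(0.7135)/18.597=0.018 → t=0.018; u2·a0=0.6868·18.597=12.772; a1+a2=5.133 < 12.772 ≤ a1+…+a3=18.597 → R3 fires; R=8 G=8 S=5
Draw 2: a1=3.312, a2=2.345, a3=11.968, a0=17.625; τ=−ln(0.1705)/17.625=0.100 → t=0.119; u2·a0=0.6355·17.625=11.201; a1+a2=5.657 < 11.201 ≤ a1+…+a3=17.625 → R3 fires; R=8 G=7 S=7
Draw 3: a1=2.898, a2=3.283, a3=10.472, a0=16.653; τ=−ln(0.1287)/16.653=0.123 → t=0.242; u2·a0=0.6921·16.653=11.526; a1+a2=6.181 < 11.526 ≤ a1+…+a3=16.653 → R3 fires; R=8 G=6 S=9
Draw 4: a1=2.484, a2=4.221, a3=8.976, a0=15.681; τ=−ln(0.3253)/15.681=0.072 → t=0.313; u2·a0=0.0472·15.681=0.740 ≤ a1=2.484 → R1 fires; R=10 G=5 S=9
Draw 5: a1=2.070, a2=4.221, a3=9.350, a0=15.641; τ=−ln(0.5346)/15.641=0.040 → t=0.353; u2·a0=0.8760·15.641=13.702; a1+a2=6.291 < 13.702 ≤ a1+…+a3=15.641 → R3 fires; R=10 G=4 S=11
Draw 6: a1=1.656, a2=5.159, a3=7.480, a0=14.295; τ=−ln(0.1765)/14.295=0.121 → t=0.475 > T=0.47: stop.
At T=0.47: R=10 G=4 S=11; the largest is S.

Dominant species at T: S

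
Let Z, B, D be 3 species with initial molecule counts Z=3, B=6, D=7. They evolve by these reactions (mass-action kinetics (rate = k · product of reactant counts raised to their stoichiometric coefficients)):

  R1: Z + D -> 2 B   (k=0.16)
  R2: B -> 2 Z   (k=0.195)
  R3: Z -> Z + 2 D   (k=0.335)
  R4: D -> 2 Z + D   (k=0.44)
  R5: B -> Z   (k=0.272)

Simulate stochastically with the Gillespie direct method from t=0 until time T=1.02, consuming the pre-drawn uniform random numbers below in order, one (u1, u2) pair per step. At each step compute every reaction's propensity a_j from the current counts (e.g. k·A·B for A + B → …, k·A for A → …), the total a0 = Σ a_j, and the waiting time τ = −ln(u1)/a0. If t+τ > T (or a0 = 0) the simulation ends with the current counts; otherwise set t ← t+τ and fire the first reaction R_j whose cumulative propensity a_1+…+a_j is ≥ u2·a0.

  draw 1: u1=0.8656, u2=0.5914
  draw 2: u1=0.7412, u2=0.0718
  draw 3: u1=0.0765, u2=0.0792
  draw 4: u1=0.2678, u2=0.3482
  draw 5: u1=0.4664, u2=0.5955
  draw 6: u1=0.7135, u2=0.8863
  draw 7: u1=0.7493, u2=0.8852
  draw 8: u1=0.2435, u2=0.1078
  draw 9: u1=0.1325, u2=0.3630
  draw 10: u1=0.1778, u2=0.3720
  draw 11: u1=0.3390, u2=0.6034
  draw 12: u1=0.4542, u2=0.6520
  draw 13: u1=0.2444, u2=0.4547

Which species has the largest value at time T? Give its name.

Dominant species at T: B

t=0.000: Z=3 B=6 D=7
Draw 1: a1=3.360, a2=1.170, a3=1.005, a4=3.080, a5=1.632, a0=10.247; τ=−ln(0.8656)/10.247=0.014 → t=0.014; u2·a0=0.5914·10.247=6.060; a1+…+a3=5.535 < 6.060 ≤ a1+…+a4=8.615 → R4 fires; Z=5 B=6 D=7
Draw 2: a1=5.600, a2=1.170, a3=1.675, a4=3.080, a5=1.632, a0=13.157; τ=−ln(0.7412)/13.157=0.023 → t=0.037; u2·a0=0.0718·13.157=0.945 ≤ a1=5.600 → R1 fires; Z=4 B=8 D=6
Draw 3: a1=3.840, a2=1.560, a3=1.340, a4=2.640, a5=2.176, a0=11.556; τ=−ln(0.0765)/11.556=0.222 → t=0.259; u2·a0=0.0792·11.556=0.915 ≤ a1=3.840 → R1 fires; Z=3 B=10 D=5
Draw 4: a1=2.400, a2=1.950, a3=1.005, a4=2.200, a5=2.720, a0=10.275; τ=−ln(0.2678)/10.275=0.128 → t=0.388; u2·a0=0.3482·10.275=3.578; a1=2.400 < 3.578 ≤ a1+a2=4.350 → R2 fires; Z=5 B=9 D=5
Draw 5: a1=4.000, a2=1.755, a3=1.675, a4=2.200, a5=2.448, a0=12.078; τ=−ln(0.4664)/12.078=0.063 → t=0.451; u2·a0=0.5955·12.078=7.192; a1+a2=5.755 < 7.192 ≤ a1+…+a3=7.430 → R3 fires; Z=5 B=9 D=7
Draw 6: a1=5.600, a2=1.755, a3=1.675, a4=3.080, a5=2.448, a0=14.558; τ=−ln(0.7135)/14.558=0.023 → t=0.474; u2·a0=0.8863·14.558=12.903; a1+…+a4=12.110 < 12.903 ≤ a1+…+a5=14.558 → R5 fires; Z=6 B=8 D=7
Draw 7: a1=6.720, a2=1.560, a3=2.010, a4=3.080, a5=2.176, a0=15.546; τ=−ln(0.7493)/15.546=0.019 → t=0.492; u2·a0=0.8852·15.546=13.761; a1+…+a4=13.370 < 13.761 ≤ a1+…+a5=15.546 → R5 fires; Z=7 B=7 D=7
Draw 8: a1=7.840, a2=1.365, a3=2.345, a4=3.080, a5=1.904, a0=16.534; τ=−ln(0.2435)/16.534=0.085 → t=0.578; u2·a0=0.1078·16.534=1.782 ≤ a1=7.840 → R1 fires; Z=6 B=9 D=6
Draw 9: a1=5.760, a2=1.755, a3=2.010, a4=2.640, a5=2.448, a0=14.613; τ=−ln(0.1325)/14.613=0.138 → t=0.716; u2·a0=0.3630·14.613=5.305 ≤ a1=5.760 → R1 fires; Z=5 B=11 D=5
Draw 10: a1=4.000, a2=2.145, a3=1.675, a4=2.200, a5=2.992, a0=13.012; τ=−ln(0.1778)/13.012=0.133 → t=0.849; u2·a0=0.3720·13.012=4.840; a1=4.000 < 4.840 ≤ a1+a2=6.145 → R2 fires; Z=7 B=10 D=5
Draw 11: a1=5.600, a2=1.950, a3=2.345, a4=2.200, a5=2.720, a0=14.815; τ=−ln(0.3390)/14.815=0.073 → t=0.922; u2·a0=0.6034·14.815=8.939; a1+a2=7.550 < 8.939 ≤ a1+…+a3=9.895 → R3 fires; Z=7 B=10 D=7
Draw 12: a1=7.840, a2=1.950, a3=2.345, a4=3.080, a5=2.720, a0=17.935; τ=−ln(0.4542)/17.935=0.044 → t=0.966; u2·a0=0.6520·17.935=11.694; a1+a2=9.790 < 11.694 ≤ a1+…+a3=12.135 → R3 fires; Z=7 B=10 D=9
Draw 13: a1=10.080, a2=1.950, a3=2.345, a4=3.960, a5=2.720, a0=21.055; τ=−ln(0.2444)/21.055=0.067 → t=1.033 > T=1.02: stop.
At T=1.02: Z=7 B=10 D=9; the largest is B.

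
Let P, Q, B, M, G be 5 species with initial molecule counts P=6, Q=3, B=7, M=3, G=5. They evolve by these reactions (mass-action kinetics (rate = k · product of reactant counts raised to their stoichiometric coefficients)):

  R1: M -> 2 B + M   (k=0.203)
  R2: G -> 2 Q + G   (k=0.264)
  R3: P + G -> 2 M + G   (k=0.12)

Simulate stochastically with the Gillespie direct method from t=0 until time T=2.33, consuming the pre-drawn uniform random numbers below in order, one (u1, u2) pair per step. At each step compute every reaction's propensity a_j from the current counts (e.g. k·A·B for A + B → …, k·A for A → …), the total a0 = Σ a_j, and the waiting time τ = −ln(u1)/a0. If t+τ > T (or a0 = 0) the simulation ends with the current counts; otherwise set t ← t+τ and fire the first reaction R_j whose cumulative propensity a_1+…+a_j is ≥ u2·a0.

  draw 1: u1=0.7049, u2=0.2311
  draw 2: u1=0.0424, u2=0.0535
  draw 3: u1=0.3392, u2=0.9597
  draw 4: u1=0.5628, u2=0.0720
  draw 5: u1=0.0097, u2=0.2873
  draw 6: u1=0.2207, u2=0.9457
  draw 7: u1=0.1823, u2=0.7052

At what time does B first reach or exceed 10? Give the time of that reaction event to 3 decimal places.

Threshold first reached at t = 0.938

t=0.000: P=6 Q=3 B=7 M=3 G=5
Draw 1: a1=0.609, a2=1.320, a3=3.600, a0=5.529; τ=−ln(0.7049)/5.529=0.063 → t=0.063; u2·a0=0.2311·5.529=1.278; a1=0.609 < 1.278 ≤ a1+a2=1.929 → R2 fires; P=6 Q=5 B=7 M=3 G=5
Draw 2: a1=0.609, a2=1.320, a3=3.600, a0=5.529; τ=−ln(0.0424)/5.529=0.572 → t=0.635; u2·a0=0.0535·5.529=0.296 ≤ a1=0.609 → R1 fires; P=6 Q=5 B=9 M=3 G=5
Draw 3: a1=0.609, a2=1.320, a3=3.600, a0=5.529; τ=−ln(0.3392)/5.529=0.196 → t=0.830; u2·a0=0.9597·5.529=5.306; a1+a2=1.929 < 5.306 ≤ a1+…+a3=5.529 → R3 fires; P=5 Q=5 B=9 M=5 G=5
Draw 4: a1=1.015, a2=1.320, a3=3.000, a0=5.335; τ=−ln(0.5628)/5.335=0.108 → t=0.938; u2·a0=0.0720·5.335=0.384 ≤ a1=1.015 → R1 fires; P=5 Q=5 B=11 M=5 G=5
Draw 5: a1=1.015, a2=1.320, a3=3.000, a0=5.335; τ=−ln(0.0097)/5.335=0.869 → t=1.807; u2·a0=0.2873·5.335=1.533; a1=1.015 < 1.533 ≤ a1+a2=2.335 → R2 fires; P=5 Q=7 B=11 M=5 G=5
Draw 6: a1=1.015, a2=1.320, a3=3.000, a0=5.335; τ=−ln(0.2207)/5.335=0.283 → t=2.090; u2·a0=0.9457·5.335=5.045; a1+a2=2.335 < 5.045 ≤ a1+…+a3=5.335 → R3 fires; P=4 Q=7 B=11 M=7 G=5
Draw 7: a1=1.421, a2=1.320, a3=2.400, a0=5.141; τ=−ln(0.1823)/5.141=0.331 → t=2.421 > T=2.33: stop.
B first becomes ≥ 10 when it reaches 11 at the event at t=0.938.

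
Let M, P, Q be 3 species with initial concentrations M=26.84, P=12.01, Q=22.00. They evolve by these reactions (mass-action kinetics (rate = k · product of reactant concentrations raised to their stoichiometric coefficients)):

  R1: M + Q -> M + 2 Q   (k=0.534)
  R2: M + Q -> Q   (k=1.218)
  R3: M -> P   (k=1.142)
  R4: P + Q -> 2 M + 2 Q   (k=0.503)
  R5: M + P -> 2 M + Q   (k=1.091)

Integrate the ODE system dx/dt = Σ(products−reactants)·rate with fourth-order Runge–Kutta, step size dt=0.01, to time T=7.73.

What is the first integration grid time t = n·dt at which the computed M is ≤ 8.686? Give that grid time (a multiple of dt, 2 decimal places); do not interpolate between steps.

Threshold first reached at t = 0.05

RK4 with dt=0.01: 773 steps to T=7.73. Trajectory (selected grid times):
t=0.00: M=26.84 P=12.01 Q=22.00
t=0.04: M=9.54 P=3.00 Q=45.21
t=0.05: M=6.42 P=2.26 Q=48.01
t=0.86: M=0.00 P=0.00 Q=55.24
t=1.72: M=0.00 P=0.00 Q=55.24
t=2.58: M=0.00 P=0.00 Q=55.24
t=3.44: M=0.00 P=0.00 Q=55.24
t=4.29: M=0.00 P=0.00 Q=55.24
t=5.15: M=0.00 P=0.00 Q=55.24
t=6.01: M=0.00 P=0.00 Q=55.24
t=6.87: M=0.00 P=0.00 Q=55.24
t=7.73: M=0.00 P=0.00 Q=55.24
M(0.04)=9.536 > 8.686 but M(0.05)=6.421 ≤ 8.686, so the first grid time is t=0.05.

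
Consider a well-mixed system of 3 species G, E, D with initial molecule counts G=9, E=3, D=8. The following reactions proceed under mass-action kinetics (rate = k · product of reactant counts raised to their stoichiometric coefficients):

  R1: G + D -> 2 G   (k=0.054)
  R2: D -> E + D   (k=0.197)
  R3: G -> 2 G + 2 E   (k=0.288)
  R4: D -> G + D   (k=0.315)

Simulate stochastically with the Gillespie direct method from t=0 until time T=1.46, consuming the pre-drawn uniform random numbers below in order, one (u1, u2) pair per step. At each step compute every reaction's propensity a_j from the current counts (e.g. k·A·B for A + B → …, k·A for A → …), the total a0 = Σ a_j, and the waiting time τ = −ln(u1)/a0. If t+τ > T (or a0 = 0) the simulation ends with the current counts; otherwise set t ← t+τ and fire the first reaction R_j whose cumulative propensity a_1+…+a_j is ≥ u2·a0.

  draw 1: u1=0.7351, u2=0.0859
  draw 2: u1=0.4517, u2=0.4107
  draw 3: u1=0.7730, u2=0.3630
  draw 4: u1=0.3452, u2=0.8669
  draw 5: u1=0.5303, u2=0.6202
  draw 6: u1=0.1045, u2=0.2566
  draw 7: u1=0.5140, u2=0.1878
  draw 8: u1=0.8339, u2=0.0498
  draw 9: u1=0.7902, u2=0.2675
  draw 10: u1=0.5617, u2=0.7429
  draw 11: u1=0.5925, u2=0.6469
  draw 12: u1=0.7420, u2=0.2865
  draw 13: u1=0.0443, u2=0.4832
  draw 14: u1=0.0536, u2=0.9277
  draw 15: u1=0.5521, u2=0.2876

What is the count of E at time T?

t=0.000: G=9 E=3 D=8
Draw 1: a1=3.888, a2=1.576, a3=2.592, a4=2.520, a0=10.576; τ=−ln(0.7351)/10.576=0.029 → t=0.029; u2·a0=0.0859·10.576=0.908 ≤ a1=3.888 → R1 fires; G=10 E=3 D=7
Draw 2: a1=3.780, a2=1.379, a3=2.880, a4=2.205, a0=10.244; τ=−ln(0.4517)/10.244=0.078 → t=0.107; u2·a0=0.4107·10.244=4.207; a1=3.780 < 4.207 ≤ a1+a2=5.159 → R2 fires; G=10 E=4 D=7
Draw 3: a1=3.780, a2=1.379, a3=2.880, a4=2.205, a0=10.244; τ=−ln(0.7730)/10.244=0.025 → t=0.132; u2·a0=0.3630·10.244=3.719 ≤ a1=3.780 → R1 fires; G=11 E=4 D=6
Draw 4: a1=3.564, a2=1.182, a3=3.168, a4=1.890, a0=9.804; τ=−ln(0.3452)/9.804=0.108 → t=0.240; u2·a0=0.8669·9.804=8.499; a1+…+a3=7.914 < 8.499 ≤ a1+…+a4=9.804 → R4 fires; G=12 E=4 D=6
Draw 5: a1=3.888, a2=1.182, a3=3.456, a4=1.890, a0=10.416; τ=−ln(0.5303)/10.416=0.061 → t=0.301; u2·a0=0.6202·10.416=6.460; a1+a2=5.070 < 6.460 ≤ a1+…+a3=8.526 → R3 fires; G=13 E=6 D=6
Draw 6: a1=4.212, a2=1.182, a3=3.744, a4=1.890, a0=11.028; τ=−ln(0.1045)/11.028=0.205 → t=0.506; u2·a0=0.2566·11.028=2.830 ≤ a1=4.212 → R1 fires; G=14 E=6 D=5
Draw 7: a1=3.780, a2=0.985, a3=4.032, a4=1.575, a0=10.372; τ=−ln(0.5140)/10.372=0.064 → t=0.570; u2·a0=0.1878·10.372=1.948 ≤ a1=3.780 → R1 fires; G=15 E=6 D=4
Draw 8: a1=3.240, a2=0.788, a3=4.320, a4=1.260, a0=9.608; τ=−ln(0.8339)/9.608=0.019 → t=0.589; u2·a0=0.0498·9.608=0.478 ≤ a1=3.240 → R1 fires; G=16 E=6 D=3
Draw 9: a1=2.592, a2=0.591, a3=4.608, a4=0.945, a0=8.736; τ=−ln(0.7902)/8.736=0.027 → t=0.616; u2·a0=0.2675·8.736=2.337 ≤ a1=2.592 → R1 fires; G=17 E=6 D=2
Draw 10: a1=1.836, a2=0.394, a3=4.896, a4=0.630, a0=7.756; τ=−ln(0.5617)/7.756=0.074 → t=0.690; u2·a0=0.7429·7.756=5.762; a1+a2=2.230 < 5.762 ≤ a1+…+a3=7.126 → R3 fires; G=18 E=8 D=2
Draw 11: a1=1.944, a2=0.394, a3=5.184, a4=0.630, a0=8.152; τ=−ln(0.5925)/8.152=0.064 → t=0.755; u2·a0=0.6469·8.152=5.274; a1+a2=2.338 < 5.274 ≤ a1+…+a3=7.522 → R3 fires; G=19 E=10 D=2
Draw 12: a1=2.052, a2=0.394, a3=5.472, a4=0.630, a0=8.548; τ=−ln(0.7420)/8.548=0.035 → t=0.790; u2·a0=0.2865·8.548=2.449; a1+a2=2.446 < 2.449 ≤ a1+…+a3=7.918 → R3 fires; G=20 E=12 D=2
Draw 13: a1=2.160, a2=0.394, a3=5.760, a4=0.630, a0=8.944; τ=−ln(0.0443)/8.944=0.348 → t=1.138; u2·a0=0.4832·8.944=4.322; a1+a2=2.554 < 4.322 ≤ a1+…+a3=8.314 → R3 fires; G=21 E=14 D=2
Draw 14: a1=2.268, a2=0.394, a3=6.048, a4=0.630, a0=9.340; τ=−ln(0.0536)/9.340=0.313 → t=1.451; u2·a0=0.9277·9.340=8.665; a1+a2=2.662 < 8.665 ≤ a1+…+a3=8.710 → R3 fires; G=22 E=16 D=2
Draw 15: a1=2.376, a2=0.394, a3=6.336, a4=0.630, a0=9.736; τ=−ln(0.5521)/9.736=0.061 → t=1.512 > T=1.46: stop.
Read off E at T=1.46: 16

E at T = 16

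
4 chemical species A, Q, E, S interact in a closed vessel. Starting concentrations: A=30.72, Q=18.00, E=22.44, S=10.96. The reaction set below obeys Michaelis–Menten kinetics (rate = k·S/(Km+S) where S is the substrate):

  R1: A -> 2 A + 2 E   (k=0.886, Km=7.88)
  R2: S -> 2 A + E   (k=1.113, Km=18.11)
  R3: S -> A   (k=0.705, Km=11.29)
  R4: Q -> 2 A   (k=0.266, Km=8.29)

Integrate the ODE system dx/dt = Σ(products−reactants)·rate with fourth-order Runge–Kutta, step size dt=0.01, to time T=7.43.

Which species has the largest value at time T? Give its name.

Dominant species at T: A

RK4 with dt=0.01: 743 steps to T=7.43. Trajectory (selected grid times):
t=0.00: A=30.72 Q=18.00 E=22.44 S=10.96
t=0.83: A=32.58 Q=17.85 E=23.96 S=10.33
t=1.65: A=34.39 Q=17.70 E=25.46 S=9.74
t=2.48: A=36.19 Q=17.55 E=26.98 S=9.15
t=3.30: A=37.94 Q=17.40 E=28.48 S=8.60
t=4.13: A=39.68 Q=17.25 E=29.99 S=8.06
t=4.95: A=41.37 Q=17.11 E=31.48 S=7.55
t=5.78: A=43.04 Q=16.96 E=32.99 S=7.05
t=6.60: A=44.67 Q=16.81 E=34.47 S=6.59
t=7.43: A=46.28 Q=16.66 E=35.96 S=6.14
At T=7.43: A=46.28 Q=16.66 E=35.96 S=6.14; the largest is A.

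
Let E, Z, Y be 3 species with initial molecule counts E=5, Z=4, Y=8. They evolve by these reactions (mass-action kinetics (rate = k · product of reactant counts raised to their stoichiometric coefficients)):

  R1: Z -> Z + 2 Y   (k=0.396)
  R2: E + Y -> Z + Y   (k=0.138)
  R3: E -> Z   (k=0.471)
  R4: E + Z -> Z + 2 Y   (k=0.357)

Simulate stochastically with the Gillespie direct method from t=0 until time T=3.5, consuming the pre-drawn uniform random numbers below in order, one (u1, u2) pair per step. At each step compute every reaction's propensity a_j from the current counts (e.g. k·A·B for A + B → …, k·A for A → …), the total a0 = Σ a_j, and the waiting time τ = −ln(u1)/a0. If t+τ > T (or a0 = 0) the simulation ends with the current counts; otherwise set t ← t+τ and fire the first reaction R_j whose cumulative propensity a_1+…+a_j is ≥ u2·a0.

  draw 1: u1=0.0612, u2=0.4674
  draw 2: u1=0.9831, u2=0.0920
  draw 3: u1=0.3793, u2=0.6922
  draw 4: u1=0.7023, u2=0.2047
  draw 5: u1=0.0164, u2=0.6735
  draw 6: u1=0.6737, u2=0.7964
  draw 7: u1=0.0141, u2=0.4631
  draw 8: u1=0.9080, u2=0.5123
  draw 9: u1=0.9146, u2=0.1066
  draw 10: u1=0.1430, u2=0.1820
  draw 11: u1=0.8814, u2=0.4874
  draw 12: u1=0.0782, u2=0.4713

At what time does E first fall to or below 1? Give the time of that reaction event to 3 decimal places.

t=0.000: E=5 Z=4 Y=8
Draw 1: a1=1.584, a2=5.520, a3=2.355, a4=7.140, a0=16.599; τ=−ln(0.0612)/16.599=0.168 → t=0.168; u2·a0=0.4674·16.599=7.758; a1+a2=7.104 < 7.758 ≤ a1+…+a3=9.459 → R3 fires; E=4 Z=5 Y=8
Draw 2: a1=1.980, a2=4.416, a3=1.884, a4=7.140, a0=15.420; τ=−ln(0.9831)/15.420=0.001 → t=0.169; u2·a0=0.0920·15.420=1.419 ≤ a1=1.980 → R1 fires; E=4 Z=5 Y=10
Draw 3: a1=1.980, a2=5.520, a3=1.884, a4=7.140, a0=16.524; τ=−ln(0.3793)/16.524=0.059 → t=0.228; u2·a0=0.6922·16.524=11.438; a1+…+a3=9.384 < 11.438 ≤ a1+…+a4=16.524 → R4 fires; E=3 Z=5 Y=12
Draw 4: a1=1.980, a2=4.968, a3=1.413, a4=5.355, a0=13.716; τ=−ln(0.7023)/13.716=0.026 → t=0.254; u2·a0=0.2047·13.716=2.808; a1=1.980 < 2.808 ≤ a1+a2=6.948 → R2 fires; E=2 Z=6 Y=12
Draw 5: a1=2.376, a2=3.312, a3=0.942, a4=4.284, a0=10.914; τ=−ln(0.0164)/10.914=0.377 → t=0.630; u2·a0=0.6735·10.914=7.351; a1+…+a3=6.630 < 7.351 ≤ a1+…+a4=10.914 → R4 fires; E=1 Z=6 Y=14
Draw 6: a1=2.376, a2=1.932, a3=0.471, a4=2.142, a0=6.921; τ=−ln(0.6737)/6.921=0.057 → t=0.688; u2·a0=0.7964·6.921=5.512; a1+…+a3=4.779 < 5.512 ≤ a1+…+a4=6.921 → R4 fires; E=0 Z=6 Y=16
Draw 7: a1=2.376, a2=0.000, a3=0.000, a4=0.000, a0=2.376; τ=−ln(0.0141)/2.376=1.794 → t=2.481; u2·a0=0.4631·2.376=1.100 ≤ a1=2.376 → R1 fires; E=0 Z=6 Y=18
Draw 8: a1=2.376, a2=0.000, a3=0.000, a4=0.000, a0=2.376; τ=−ln(0.9080)/2.376=0.041 → t=2.522; u2·a0=0.5123·2.376=1.217 ≤ a1=2.376 → R1 fires; E=0 Z=6 Y=20
Draw 9: a1=2.376, a2=0.000, a3=0.000, a4=0.000, a0=2.376; τ=−ln(0.9146)/2.376=0.038 → t=2.559; u2·a0=0.1066·2.376=0.253 ≤ a1=2.376 → R1 fires; E=0 Z=6 Y=22
Draw 10: a1=2.376, a2=0.000, a3=0.000, a4=0.000, a0=2.376; τ=−ln(0.1430)/2.376=0.819 → t=3.378; u2·a0=0.1820·2.376=0.432 ≤ a1=2.376 → R1 fires; E=0 Z=6 Y=24
Draw 11: a1=2.376, a2=0.000, a3=0.000, a4=0.000, a0=2.376; τ=−ln(0.8814)/2.376=0.053 → t=3.431; u2·a0=0.4874·2.376=1.158 ≤ a1=2.376 → R1 fires; E=0 Z=6 Y=26
Draw 12: a1=2.376, a2=0.000, a3=0.000, a4=0.000, a0=2.376; τ=−ln(0.0782)/2.376=1.073 → t=4.504 > T=3.5: stop.
E first becomes ≤ 1 when it reaches 1 at the event at t=0.630.

Threshold first reached at t = 0.630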